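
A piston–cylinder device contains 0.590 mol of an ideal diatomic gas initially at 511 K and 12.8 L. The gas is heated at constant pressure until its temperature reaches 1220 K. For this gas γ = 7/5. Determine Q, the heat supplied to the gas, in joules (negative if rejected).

P₁ = nRT₁/V₁ = 0.590×8.314×511/12.8 = 196 kPa.
Isobaric: P stays 196 kPa; V/T = const ⇒ T₂ = 1220 K, V₂ = 30.6 L.
W = PΔV = 196×(30.6−12.8) kPa·L = 3480 J.
ΔU = nCvΔT = 0.590×20.8×(1220−511) = 8690 J.
Q = ΔU + W = nCpΔT = 12200 J.

12200 J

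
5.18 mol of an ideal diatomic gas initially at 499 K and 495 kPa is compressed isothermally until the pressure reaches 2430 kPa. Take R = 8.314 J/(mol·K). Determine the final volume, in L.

8.84 L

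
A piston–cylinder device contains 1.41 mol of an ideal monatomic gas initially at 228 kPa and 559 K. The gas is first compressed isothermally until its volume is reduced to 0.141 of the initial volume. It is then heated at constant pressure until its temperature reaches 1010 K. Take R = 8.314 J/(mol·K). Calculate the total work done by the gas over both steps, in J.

V₁ = nRT₁/P₁ = 1.41×8.314×559/228 = 28.7 L.
Step 1 — Isothermal: T stays 559 K; PV = const ⇒ V₂ = 4.05 L, P₂ = 1620 kPa.
ΔU = 0 (ideal gas, T constant).
W = nRT ln(V₂/V₁) = 1.41×8.314×559×ln(0.141) = -12800 J.
Q = ΔU + W = -12800 J.
State after step 1: P = 1620 kPa, V = 4.05 L, T = 559 K.
Step 2 — Isobaric: P stays 1620 kPa; V/T = const ⇒ T₂ = 1010 K, V₂ = 7.32 L.
W = PΔV = 1620×(7.32−4.05) kPa·L = 5290 J.
ΔU = nCvΔT = 1.41×12.5×(1010−559) = 7930 J.
Q = ΔU + W = nCpΔT = 13200 J.
Net over both steps: W = -7550 J, Q = 380 J, ΔU = 7930 J.

-7550 J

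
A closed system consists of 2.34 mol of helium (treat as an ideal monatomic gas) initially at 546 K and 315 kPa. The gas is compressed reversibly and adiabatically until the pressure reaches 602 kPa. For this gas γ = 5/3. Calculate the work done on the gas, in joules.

4710 J

V₁ = nRT₁/P₁ = 2.34×8.314×546/315 = 33.7 L.
Adiabatic: T₂/T₁ = (P₂/P₁)^((γ−1)/γ) ⇒ T₂ = 546×(1.91)^0.400 = 707 K; V₂ = 22.9 L.
ΔU = nCvΔT = 2.34×12.5×(707−546) = 4710 J.
Q = 0 for an adiabatic process, so W = −ΔU = -4710 J.
Work done on the gas = −W_by = 4710 J.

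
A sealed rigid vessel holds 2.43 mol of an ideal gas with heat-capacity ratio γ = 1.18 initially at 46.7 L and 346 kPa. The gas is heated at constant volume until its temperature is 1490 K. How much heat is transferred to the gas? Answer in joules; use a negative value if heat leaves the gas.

T₁ = P₁V₁/(nR) = 346×46.7/(2.43×8.314) = 800 K.
Isochoric: V stays 46.7 L; P/T = const ⇒ T₂ = 1490 K, P₂ = 645 kPa.
W = 0 (no volume change).
ΔU = nCvΔT = 2.43×46.2×(1490−800) = 77500 J.
Q = ΔU = 77500 J.

77500 J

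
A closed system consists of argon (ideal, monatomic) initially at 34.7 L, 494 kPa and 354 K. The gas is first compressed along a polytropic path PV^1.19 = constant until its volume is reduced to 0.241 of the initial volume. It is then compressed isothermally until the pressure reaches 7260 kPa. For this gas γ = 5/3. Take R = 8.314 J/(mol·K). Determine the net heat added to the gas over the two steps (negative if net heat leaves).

n = P₁V₁/(RT₁) = 494×34.7/(8.314×354) = 5.82 mol.
Step 1 — Polytropic n=1.19: T₂ = T₁(V₁/V₂)^(n−1) = 354×(4.15)^0.19 = 464 K; P₂ = P₁(V₁/V₂)^n = 2690 kPa.
W = (P₁V₁−P₂V₂)/(n−1) = (494×34.7−2690×8.36)/0.19 = -28000 J.
ΔU = nCvΔT = 5.82×12.5×(464−354) = 7980 J.
Q = ΔU + W = -20000 J.
State after step 1: P = 2690 kPa, V = 8.36 L, T = 464 K.
Step 2 — Isothermal: T stays 464 K; PV = const ⇒ V₂ = 3.09 L, P₂ = 7260 kPa.
ΔU = 0 (ideal gas, T constant).
W = nRT ln(V₂/V₁) = 5.82×8.314×464×ln(0.370) = -22300 J.
Q = ΔU + W = -22300 J.
Net over both steps: W = -50300 J, Q = -42400 J, ΔU = 7980 J.

-42400 J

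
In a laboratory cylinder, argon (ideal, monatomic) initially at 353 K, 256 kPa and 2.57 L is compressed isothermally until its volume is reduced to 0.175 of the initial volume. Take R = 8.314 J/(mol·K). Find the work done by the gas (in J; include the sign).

-1150 J

n = P₁V₁/(RT₁) = 256×2.57/(8.314×353) = 0.224 mol.
Isothermal: T stays 353 K; PV = const ⇒ V₂ = 0.450 L, P₂ = 1460 kPa.
W = nRT ln(V₂/V₁) = 0.224×8.314×353×ln(0.175) = -1150 J.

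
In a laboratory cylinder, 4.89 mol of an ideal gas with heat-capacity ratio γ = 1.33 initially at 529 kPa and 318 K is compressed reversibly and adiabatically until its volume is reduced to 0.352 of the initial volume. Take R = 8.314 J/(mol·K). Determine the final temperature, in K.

V₁ = nRT₁/P₁ = 4.89×8.314×318/529 = 24.4 L.
Adiabatic: TV^(γ−1) = const ⇒ T₂ = 318×(2.84)^0.330 = 449 K; PV^γ = const ⇒ P₂ = 2120 kPa.

449 K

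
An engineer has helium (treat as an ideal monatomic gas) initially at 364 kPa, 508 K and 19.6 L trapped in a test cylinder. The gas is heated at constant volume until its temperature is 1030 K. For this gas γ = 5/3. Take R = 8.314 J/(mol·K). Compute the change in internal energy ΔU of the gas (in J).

n = P₁V₁/(RT₁) = 364×19.6/(8.314×508) = 1.69 mol.
Isochoric: V stays 19.6 L; P/T = const ⇒ T₂ = 1030 K, P₂ = 738 kPa.
For an ideal gas ΔU = nCvΔT with Cv = (3/2)R = 12.5 J/(mol·K).
ΔU = 1.69×12.5×(1030−508) = 11000 J.

11000 J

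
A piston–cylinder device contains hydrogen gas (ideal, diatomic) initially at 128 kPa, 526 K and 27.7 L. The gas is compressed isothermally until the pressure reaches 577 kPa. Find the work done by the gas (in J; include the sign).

n = P₁V₁/(RT₁) = 128×27.7/(8.314×526) = 0.811 mol.
Isothermal: T stays 526 K; PV = const ⇒ V₂ = 6.14 L, P₂ = 577 kPa.
W = nRT ln(V₂/V₁) = 0.811×8.314×526×ln(0.222) = -5340 J.

-5340 J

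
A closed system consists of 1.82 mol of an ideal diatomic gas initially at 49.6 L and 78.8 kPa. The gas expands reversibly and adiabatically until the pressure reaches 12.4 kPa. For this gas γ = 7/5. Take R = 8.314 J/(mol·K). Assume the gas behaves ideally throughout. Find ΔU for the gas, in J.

T₁ = P₁V₁/(nR) = 78.8×49.6/(1.82×8.314) = 258 K.
Adiabatic: T₂/T₁ = (P₂/P₁)^((γ−1)/γ) ⇒ T₂ = 258×(0.157)^0.286 = 152 K; V₂ = 186 L.
For an ideal gas ΔU = nCvΔT with Cv = (5/2)R = 20.8 J/(mol·K).
ΔU = 1.82×20.8×(152−258) = -4010 J.

-4010 J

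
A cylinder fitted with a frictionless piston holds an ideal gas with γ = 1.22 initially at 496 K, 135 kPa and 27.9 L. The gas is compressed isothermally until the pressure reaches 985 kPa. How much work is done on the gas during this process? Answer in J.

7490 J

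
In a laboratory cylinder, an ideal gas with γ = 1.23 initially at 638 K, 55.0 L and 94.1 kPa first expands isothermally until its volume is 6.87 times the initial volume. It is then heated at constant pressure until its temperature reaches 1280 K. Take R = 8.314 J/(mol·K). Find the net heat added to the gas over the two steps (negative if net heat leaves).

n = P₁V₁/(RT₁) = 94.1×55.0/(8.314×638) = 0.976 mol.
Step 1 — Isothermal: T stays 638 K; PV = const ⇒ V₂ = 378 L, P₂ = 13.7 kPa.
ΔU = 0 (ideal gas, T constant).
W = nRT ln(V₂/V₁) = 0.976×8.314×638×ln(6.87) = 9970 J.
Q = ΔU + W = 9970 J.
State after step 1: P = 13.7 kPa, V = 378 L, T = 638 K.
Step 2 — Isobaric: P stays 13.7 kPa; V/T = const ⇒ T₂ = 1280 K, V₂ = 758 L.
W = PΔV = 13.7×(758−378) kPa·L = 5210 J.
ΔU = nCvΔT = 0.976×36.1×(1280−638) = 22600 J.
Q = ΔU + W = nCpΔT = 27900 J.
Net over both steps: W = 15200 J, Q = 37800 J, ΔU = 22600 J.

37800 J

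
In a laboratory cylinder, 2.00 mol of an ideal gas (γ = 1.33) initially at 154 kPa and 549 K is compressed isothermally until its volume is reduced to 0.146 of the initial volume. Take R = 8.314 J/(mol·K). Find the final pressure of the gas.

V₁ = nRT₁/P₁ = 2.00×8.314×549/154 = 59.3 L.
Isothermal: T stays 549 K; PV = const ⇒ V₂ = 8.65 L, P₂ = 1050 kPa.

1050 kPa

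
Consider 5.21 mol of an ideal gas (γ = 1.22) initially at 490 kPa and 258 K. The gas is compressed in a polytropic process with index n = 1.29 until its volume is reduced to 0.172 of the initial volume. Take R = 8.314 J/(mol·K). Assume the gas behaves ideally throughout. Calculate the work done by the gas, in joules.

-25700 J

V₁ = nRT₁/P₁ = 5.21×8.314×258/490 = 22.8 L.
Polytropic n=1.29: T₂ = T₁(V₁/V₂)^(n−1) = 258×(5.81)^0.29 = 430 K; P₂ = P₁(V₁/V₂)^n = 4750 kPa.
W = (P₁V₁−P₂V₂)/(n−1) = (490×22.8−4750×3.92)/0.29 = -25700 J.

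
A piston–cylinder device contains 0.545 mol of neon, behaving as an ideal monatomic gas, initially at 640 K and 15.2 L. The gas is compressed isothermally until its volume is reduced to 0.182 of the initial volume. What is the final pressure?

P₁ = nRT₁/V₁ = 0.545×8.314×640/15.2 = 191 kPa.
Isothermal: T stays 640 K; PV = const ⇒ V₂ = 2.77 L, P₂ = 1050 kPa.

1050 kPa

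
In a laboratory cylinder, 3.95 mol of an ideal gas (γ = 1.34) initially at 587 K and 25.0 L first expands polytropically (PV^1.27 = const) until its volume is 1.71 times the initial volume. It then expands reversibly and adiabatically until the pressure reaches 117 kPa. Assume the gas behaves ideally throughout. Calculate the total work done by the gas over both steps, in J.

P₁ = nRT₁/V₁ = 3.95×8.314×587/25.0 = 771 kPa.
Step 1 — Polytropic n=1.27: T₂ = T₁(V₁/V₂)^(n−1) = 587×(0.585)^0.27 = 508 K; P₂ = P₁(V₁/V₂)^n = 390 kPa.
W = (P₁V₁−P₂V₂)/(n−1) = (771×25.0−390×42.8)/0.27 = 9630 J.
ΔU = nCvΔT = 3.95×24.5×(508−587) = -7650 J.
Q = ΔU + W = 1980 J.
State after step 1: P = 390 kPa, V = 42.8 L, T = 508 K.
Step 2 — Adiabatic: T₂/T₁ = (P₂/P₁)^((γ−1)/γ) ⇒ T₂ = 508×(0.300)^0.254 = 374 K; V₂ = 105 L.
ΔU = nCvΔT = 3.95×24.5×(374−508) = -12900 J.
Q = 0 for an adiabatic process, so W = −ΔU = 12900 J.
Net over both steps: W = 22500 J, Q = 1980 J, ΔU = -20600 J.

22500 J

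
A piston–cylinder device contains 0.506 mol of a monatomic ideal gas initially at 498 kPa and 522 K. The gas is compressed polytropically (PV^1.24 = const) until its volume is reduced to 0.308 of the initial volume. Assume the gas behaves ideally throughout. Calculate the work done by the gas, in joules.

-2990 J

V₁ = nRT₁/P₁ = 0.506×8.314×522/498 = 4.41 L.
Polytropic n=1.24: T₂ = T₁(V₁/V₂)^(n−1) = 522×(3.25)^0.24 = 692 K; P₂ = P₁(V₁/V₂)^n = 2140 kPa.
W = (P₁V₁−P₂V₂)/(n−1) = (498×4.41−2140×1.36)/0.24 = -2990 J.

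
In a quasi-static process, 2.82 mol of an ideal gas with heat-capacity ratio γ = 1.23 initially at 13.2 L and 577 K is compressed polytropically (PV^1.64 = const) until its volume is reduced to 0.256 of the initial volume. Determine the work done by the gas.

-29400 J

P₁ = nRT₁/V₁ = 2.82×8.314×577/13.2 = 1020 kPa.
Polytropic n=1.64: T₂ = T₁(V₁/V₂)^(n−1) = 577×(3.91)^0.64 = 1380 K; P₂ = P₁(V₁/V₂)^n = 9580 kPa.
W = (P₁V₁−P₂V₂)/(n−1) = (1020×13.2−9580×3.38)/0.64 = -29400 J.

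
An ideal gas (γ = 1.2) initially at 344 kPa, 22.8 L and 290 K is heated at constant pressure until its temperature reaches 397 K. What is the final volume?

31.2 L

Isobaric: P stays 344 kPa; V/T = const ⇒ T₂ = 397 K, V₂ = 31.2 L.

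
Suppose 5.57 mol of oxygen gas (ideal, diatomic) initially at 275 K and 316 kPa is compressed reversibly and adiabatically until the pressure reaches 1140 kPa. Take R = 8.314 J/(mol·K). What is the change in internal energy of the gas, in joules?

V₁ = nRT₁/P₁ = 5.57×8.314×275/316 = 40.3 L.
Adiabatic: T₂/T₁ = (P₂/P₁)^((γ−1)/γ) ⇒ T₂ = 275×(3.61)^0.286 = 397 K; V₂ = 16.1 L.
For an ideal gas ΔU = nCvΔT with Cv = (5/2)R = 20.8 J/(mol·K).
ΔU = 5.57×20.8×(397−275) = 14100 J.

14100 J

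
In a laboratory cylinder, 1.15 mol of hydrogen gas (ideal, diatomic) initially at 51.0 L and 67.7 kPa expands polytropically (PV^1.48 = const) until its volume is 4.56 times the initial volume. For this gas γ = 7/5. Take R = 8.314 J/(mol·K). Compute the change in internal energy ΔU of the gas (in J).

T₁ = P₁V₁/(nR) = 67.7×51.0/(1.15×8.314) = 361 K.
Polytropic n=1.48: T₂ = T₁(V₁/V₂)^(n−1) = 361×(0.219)^0.48 = 174 K; P₂ = P₁(V₁/V₂)^n = 7.17 kPa.
For an ideal gas ΔU = nCvΔT with Cv = (5/2)R = 20.8 J/(mol·K).
ΔU = 1.15×20.8×(174−361) = -4470 J.

-4470 J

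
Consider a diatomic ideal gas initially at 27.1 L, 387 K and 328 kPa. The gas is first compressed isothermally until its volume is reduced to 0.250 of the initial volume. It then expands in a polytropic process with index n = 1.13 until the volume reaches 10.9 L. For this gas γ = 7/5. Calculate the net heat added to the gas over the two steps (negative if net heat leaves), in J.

n = P₁V₁/(RT₁) = 328×27.1/(8.314×387) = 2.76 mol.
Step 1 — Isothermal: T stays 387 K; PV = const ⇒ V₂ = 6.78 L, P₂ = 1310 kPa.
ΔU = 0 (ideal gas, T constant).
W = nRT ln(V₂/V₁) = 2.76×8.314×387×ln(0.250) = -12300 J.
Q = ΔU + W = -12300 J.
State after step 1: P = 1310 kPa, V = 6.78 L, T = 387 K.
Step 2 — Polytropic n=1.13: T₂ = T₁(V₁/V₂)^(n−1) = 387×(0.622)^0.13 = 364 K; P₂ = P₁(V₁/V₂)^n = 767 kPa.
W = (P₁V₁−P₂V₂)/(n−1) = (1310×6.78−767×10.9)/0.13 = 4100 J.
ΔU = nCvΔT = 2.76×20.8×(364−387) = -1330 J.
Q = ΔU + W = 2770 J.
Net over both steps: W = -8220 J, Q = -9560 J, ΔU = -1330 J.

-9560 J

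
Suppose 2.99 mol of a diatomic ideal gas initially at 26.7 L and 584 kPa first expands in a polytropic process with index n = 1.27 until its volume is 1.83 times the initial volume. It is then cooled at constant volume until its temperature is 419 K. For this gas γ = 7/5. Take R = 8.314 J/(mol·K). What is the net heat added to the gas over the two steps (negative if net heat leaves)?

-4250 J

T₁ = P₁V₁/(nR) = 584×26.7/(2.99×8.314) = 627 K.
Step 1 — Polytropic n=1.27: T₂ = T₁(V₁/V₂)^(n−1) = 627×(0.546)^0.27 = 533 K; P₂ = P₁(V₁/V₂)^n = 271 kPa.
W = (P₁V₁−P₂V₂)/(n−1) = (584×26.7−271×48.9)/0.27 = 8690 J.
ΔU = nCvΔT = 2.99×20.8×(533−627) = -5870 J.
Q = ΔU + W = 2830 J.
State after step 1: P = 271 kPa, V = 48.9 L, T = 533 K.
Step 2 — Isochoric: V stays 48.9 L; P/T = const ⇒ T₂ = 419 K, P₂ = 213 kPa.
W = 0 (no volume change).
ΔU = nCvΔT = 2.99×20.8×(419−533) = -7070 J.
Q = ΔU = -7070 J.
Net over both steps: W = 8690 J, Q = -4250 J, ΔU = -12900 J.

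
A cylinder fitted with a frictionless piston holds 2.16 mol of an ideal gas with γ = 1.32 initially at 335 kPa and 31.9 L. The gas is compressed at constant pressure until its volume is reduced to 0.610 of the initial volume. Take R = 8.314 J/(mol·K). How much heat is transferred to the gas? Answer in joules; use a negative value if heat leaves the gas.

-17200 J

T₁ = P₁V₁/(nR) = 335×31.9/(2.16×8.314) = 595 K.
Isobaric: P stays 335 kPa; V/T = const ⇒ T₂ = 363 K, V₂ = 19.5 L.
W = PΔV = 335×(19.5−31.9) kPa·L = -4170 J.
ΔU = nCvΔT = 2.16×26.0×(363−595) = -13000 J.
Q = ΔU + W = nCpΔT = -17200 J.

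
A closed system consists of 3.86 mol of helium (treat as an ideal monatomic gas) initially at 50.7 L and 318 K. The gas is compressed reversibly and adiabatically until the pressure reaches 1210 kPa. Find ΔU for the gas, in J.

P₁ = nRT₁/V₁ = 3.86×8.314×318/50.7 = 201 kPa.
Adiabatic: T₂/T₁ = (P₂/P₁)^((γ−1)/γ) ⇒ T₂ = 318×(6.01)^0.400 = 652 K; V₂ = 17.3 L.
For an ideal gas ΔU = nCvΔT with Cv = (3/2)R = 12.5 J/(mol·K).
ΔU = 3.86×12.5×(652−318) = 16100 J.

16100 J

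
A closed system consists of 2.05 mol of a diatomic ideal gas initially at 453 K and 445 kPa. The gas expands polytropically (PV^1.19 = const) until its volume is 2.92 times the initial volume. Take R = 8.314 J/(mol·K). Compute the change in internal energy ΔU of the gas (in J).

-3560 J

V₁ = nRT₁/P₁ = 2.05×8.314×453/445 = 17.4 L.
Polytropic n=1.19: T₂ = T₁(V₁/V₂)^(n−1) = 453×(0.342)^0.19 = 370 K; P₂ = P₁(V₁/V₂)^n = 124 kPa.
For an ideal gas ΔU = nCvΔT with Cv = (5/2)R = 20.8 J/(mol·K).
ΔU = 2.05×20.8×(370−453) = -3560 J.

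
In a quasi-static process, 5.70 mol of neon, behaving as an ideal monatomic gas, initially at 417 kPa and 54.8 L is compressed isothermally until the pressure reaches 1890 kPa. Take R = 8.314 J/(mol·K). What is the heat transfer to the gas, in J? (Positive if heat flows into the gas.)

-34500 J

T₁ = P₁V₁/(nR) = 417×54.8/(5.70×8.314) = 482 K.
Isothermal: T stays 482 K; PV = const ⇒ V₂ = 12.1 L, P₂ = 1890 kPa.
ΔU = 0 (ideal gas, T constant).
W = nRT ln(V₂/V₁) = 5.70×8.314×482×ln(0.221) = -34500 J.
Q = ΔU + W = -34500 J.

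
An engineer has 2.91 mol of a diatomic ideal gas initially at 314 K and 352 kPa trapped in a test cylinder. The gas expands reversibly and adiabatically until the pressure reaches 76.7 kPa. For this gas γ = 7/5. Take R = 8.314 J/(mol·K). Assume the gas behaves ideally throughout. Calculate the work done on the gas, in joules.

V₁ = nRT₁/P₁ = 2.91×8.314×314/352 = 21.6 L.
Adiabatic: T₂/T₁ = (P₂/P₁)^((γ−1)/γ) ⇒ T₂ = 314×(0.218)^0.286 = 203 K; V₂ = 64.1 L.
ΔU = nCvΔT = 2.91×20.8×(203−314) = -6700 J.
Q = 0 for an adiabatic process, so W = −ΔU = 6700 J.
Work done on the gas = −W_by = -6700 J.

-6700 J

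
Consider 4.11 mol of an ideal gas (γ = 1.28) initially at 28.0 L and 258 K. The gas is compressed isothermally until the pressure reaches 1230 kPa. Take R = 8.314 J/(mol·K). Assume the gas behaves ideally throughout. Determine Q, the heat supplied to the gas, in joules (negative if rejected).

P₁ = nRT₁/V₁ = 4.11×8.314×258/28.0 = 315 kPa.
Isothermal: T stays 258 K; PV = const ⇒ V₂ = 7.17 L, P₂ = 1230 kPa.
ΔU = 0 (ideal gas, T constant).
W = nRT ln(V₂/V₁) = 4.11×8.314×258×ln(0.256) = -12000 J.
Q = ΔU + W = -12000 J.

-12000 J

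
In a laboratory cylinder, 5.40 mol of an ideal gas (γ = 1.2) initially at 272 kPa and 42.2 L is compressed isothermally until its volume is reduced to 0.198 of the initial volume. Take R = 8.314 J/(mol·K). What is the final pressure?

1370 kPa

T₁ = P₁V₁/(nR) = 272×42.2/(5.40×8.314) = 256 K.
Isothermal: T stays 256 K; PV = const ⇒ V₂ = 8.36 L, P₂ = 1370 kPa.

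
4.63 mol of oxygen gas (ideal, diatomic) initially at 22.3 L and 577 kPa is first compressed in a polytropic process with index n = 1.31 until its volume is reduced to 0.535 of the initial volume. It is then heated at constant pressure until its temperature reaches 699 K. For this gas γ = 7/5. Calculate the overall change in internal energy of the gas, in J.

T₁ = P₁V₁/(nR) = 577×22.3/(4.63×8.314) = 334 K.
Step 1 — Polytropic n=1.31: T₂ = T₁(V₁/V₂)^(n−1) = 334×(1.87)^0.31 = 406 K; P₂ = P₁(V₁/V₂)^n = 1310 kPa.
W = (P₁V₁−P₂V₂)/(n−1) = (577×22.3−1310×11.9)/0.31 = -8880 J.
ΔU = nCvΔT = 4.63×20.8×(406−334) = 6880 J.
Q = ΔU + W = -2000 J.
State after step 1: P = 1310 kPa, V = 11.9 L, T = 406 K.
Step 2 — Isobaric: P stays 1310 kPa; V/T = const ⇒ T₂ = 699 K, V₂ = 20.6 L.
W = PΔV = 1310×(20.6−11.9) kPa·L = 11300 J.
ΔU = nCvΔT = 4.63×20.8×(699−406) = 28200 J.
Q = ΔU + W = nCpΔT = 39500 J.
Net over both steps: W = 2410 J, Q = 37500 J, ΔU = 35100 J.

35100 J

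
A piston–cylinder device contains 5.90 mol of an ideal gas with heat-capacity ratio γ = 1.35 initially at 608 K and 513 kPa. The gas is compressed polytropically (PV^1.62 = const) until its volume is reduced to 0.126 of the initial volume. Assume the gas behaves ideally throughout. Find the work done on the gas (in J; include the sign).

V₁ = nRT₁/P₁ = 5.90×8.314×608/513 = 58.1 L.
Polytropic n=1.62: T₂ = T₁(V₁/V₂)^(n−1) = 608×(7.94)^0.62 = 2200 K; P₂ = P₁(V₁/V₂)^n = 14700 kPa.
W = (P₁V₁−P₂V₂)/(n−1) = (513×58.1−14700×7.33)/0.62 = -126000 J.
Work done on the gas = −W_by = 126000 J.

126000 J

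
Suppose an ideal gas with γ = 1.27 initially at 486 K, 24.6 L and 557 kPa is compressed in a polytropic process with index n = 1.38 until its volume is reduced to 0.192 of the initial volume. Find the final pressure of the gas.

Polytropic n=1.38: T₂ = T₁(V₁/V₂)^(n−1) = 486×(5.21)^0.38 = 910 K; P₂ = P₁(V₁/V₂)^n = 5430 kPa.

5430 kPa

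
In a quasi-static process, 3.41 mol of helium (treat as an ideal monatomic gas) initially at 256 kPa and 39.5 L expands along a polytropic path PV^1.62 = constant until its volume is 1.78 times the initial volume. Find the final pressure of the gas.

T₁ = P₁V₁/(nR) = 256×39.5/(3.41×8.314) = 357 K.
Polytropic n=1.62: T₂ = T₁(V₁/V₂)^(n−1) = 357×(0.562)^0.62 = 249 K; P₂ = P₁(V₁/V₂)^n = 101 kPa.

101 kPa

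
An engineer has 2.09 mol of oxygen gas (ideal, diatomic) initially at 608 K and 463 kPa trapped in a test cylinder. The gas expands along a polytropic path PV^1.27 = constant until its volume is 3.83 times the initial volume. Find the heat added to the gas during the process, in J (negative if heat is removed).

3870 J

V₁ = nRT₁/P₁ = 2.09×8.314×608/463 = 22.8 L.
Polytropic n=1.27: T₂ = T₁(V₁/V₂)^(n−1) = 608×(0.261)^0.27 = 423 K; P₂ = P₁(V₁/V₂)^n = 84.1 kPa.
W = (P₁V₁−P₂V₂)/(n−1) = (463×22.8−84.1×87.4)/0.27 = 11900 J.
ΔU = nCvΔT = 2.09×20.8×(423−608) = -8030 J.
Q = ΔU + W = 3870 J.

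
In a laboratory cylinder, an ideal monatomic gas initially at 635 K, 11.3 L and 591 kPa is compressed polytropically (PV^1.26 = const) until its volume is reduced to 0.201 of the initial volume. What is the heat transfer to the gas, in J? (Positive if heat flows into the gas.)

n = P₁V₁/(RT₁) = 591×11.3/(8.314×635) = 1.26 mol.
Polytropic n=1.26: T₂ = T₁(V₁/V₂)^(n−1) = 635×(4.98)^0.26 = 964 K; P₂ = P₁(V₁/V₂)^n = 4460 kPa.
W = (P₁V₁−P₂V₂)/(n−1) = (591×11.3−4460×2.27)/0.26 = -13300 J.
ΔU = nCvΔT = 1.26×12.5×(964−635) = 5190 J.
Q = ΔU + W = -8110 J.

-8110 J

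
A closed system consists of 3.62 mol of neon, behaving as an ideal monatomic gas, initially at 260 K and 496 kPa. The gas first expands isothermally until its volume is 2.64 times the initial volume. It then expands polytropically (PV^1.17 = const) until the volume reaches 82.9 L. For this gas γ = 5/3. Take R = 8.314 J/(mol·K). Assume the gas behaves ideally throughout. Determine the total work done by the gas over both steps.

V₁ = nRT₁/P₁ = 3.62×8.314×260/496 = 15.8 L.
Step 1 — Isothermal: T stays 260 K; PV = const ⇒ V₂ = 41.6 L, P₂ = 188 kPa.
ΔU = 0 (ideal gas, T constant).
W = nRT ln(V₂/V₁) = 3.62×8.314×260×ln(2.64) = 7600 J.
Q = ΔU + W = 7600 J.
State after step 1: P = 188 kPa, V = 41.6 L, T = 260 K.
Step 2 — Polytropic n=1.17: T₂ = T₁(V₁/V₂)^(n−1) = 260×(0.502)^0.17 = 231 K; P₂ = P₁(V₁/V₂)^n = 84.0 kPa.
W = (P₁V₁−P₂V₂)/(n−1) = (188×41.6−84.0×82.9)/0.17 = 5080 J.
ΔU = nCvΔT = 3.62×12.5×(231−260) = -1300 J.
Q = ΔU + W = 3790 J.
Net over both steps: W = 12700 J, Q = 11400 J, ΔU = -1300 J.

12700 J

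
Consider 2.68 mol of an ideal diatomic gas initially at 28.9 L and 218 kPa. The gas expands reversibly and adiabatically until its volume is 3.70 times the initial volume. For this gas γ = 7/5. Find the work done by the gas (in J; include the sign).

6420 J

T₁ = P₁V₁/(nR) = 218×28.9/(2.68×8.314) = 283 K.
Adiabatic: TV^(γ−1) = const ⇒ T₂ = 283×(0.270)^0.400 = 168 K; PV^γ = const ⇒ P₂ = 34.9 kPa.
ΔU = nCvΔT = 2.68×20.8×(168−283) = -6420 J.
Q = 0 for an adiabatic process, so W = −ΔU = 6420 J.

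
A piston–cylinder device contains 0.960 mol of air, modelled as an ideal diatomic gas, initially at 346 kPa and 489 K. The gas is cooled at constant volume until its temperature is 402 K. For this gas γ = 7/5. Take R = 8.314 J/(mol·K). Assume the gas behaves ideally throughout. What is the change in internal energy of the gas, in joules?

-1740 J

V₁ = nRT₁/P₁ = 0.960×8.314×489/346 = 11.3 L.
Isochoric: V stays 11.3 L; P/T = const ⇒ T₂ = 402 K, P₂ = 284 kPa.
For an ideal gas ΔU = nCvΔT with Cv = (5/2)R = 20.8 J/(mol·K).
ΔU = 0.960×20.8×(402−489) = -1740 J.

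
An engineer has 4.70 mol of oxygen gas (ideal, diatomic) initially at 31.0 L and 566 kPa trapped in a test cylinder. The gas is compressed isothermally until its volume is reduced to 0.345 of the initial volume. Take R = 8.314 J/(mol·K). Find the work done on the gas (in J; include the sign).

18700 J

T₁ = P₁V₁/(nR) = 566×31.0/(4.70×8.314) = 449 K.
Isothermal: T stays 449 K; PV = const ⇒ V₂ = 10.7 L, P₂ = 1640 kPa.
W = nRT ln(V₂/V₁) = 4.70×8.314×449×ln(0.345) = -18700 J.
Work done on the gas = −W_by = 18700 J.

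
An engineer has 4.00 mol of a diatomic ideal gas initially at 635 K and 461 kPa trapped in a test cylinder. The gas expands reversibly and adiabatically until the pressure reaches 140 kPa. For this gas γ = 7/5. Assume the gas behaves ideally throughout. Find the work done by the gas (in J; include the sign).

V₁ = nRT₁/P₁ = 4.00×8.314×635/461 = 45.8 L.
Adiabatic: T₂/T₁ = (P₂/P₁)^((γ−1)/γ) ⇒ T₂ = 635×(0.304)^0.286 = 452 K; V₂ = 107 L.
ΔU = nCvΔT = 4.00×20.8×(452−635) = -15200 J.
Q = 0 for an adiabatic process, so W = −ΔU = 15200 J.

15200 J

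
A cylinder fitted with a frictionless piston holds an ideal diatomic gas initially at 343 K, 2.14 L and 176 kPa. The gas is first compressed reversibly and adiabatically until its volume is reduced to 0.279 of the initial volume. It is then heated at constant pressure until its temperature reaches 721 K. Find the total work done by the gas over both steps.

-463 J

n = P₁V₁/(RT₁) = 176×2.14/(8.314×343) = 0.132 mol.
Step 1 — Adiabatic: TV^(γ−1) = const ⇒ T₂ = 343×(3.58)^0.400 = 572 K; PV^γ = const ⇒ P₂ = 1050 kPa.
ΔU = nCvΔT = 0.132×20.8×(572−343) = 627 J.
Q = 0 for an adiabatic process, so W = −ΔU = -627 J.
State after step 1: P = 1050 kPa, V = 0.597 L, T = 572 K.
Step 2 — Isobaric: P stays 1050 kPa; V/T = const ⇒ T₂ = 721 K, V₂ = 0.753 L.
W = PΔV = 1050×(0.753−0.597) kPa·L = 164 J.
ΔU = nCvΔT = 0.132×20.8×(721−572) = 410 J.
Q = ΔU + W = nCpΔT = 574 J.
Net over both steps: W = -463 J, Q = 574 J, ΔU = 1040 J.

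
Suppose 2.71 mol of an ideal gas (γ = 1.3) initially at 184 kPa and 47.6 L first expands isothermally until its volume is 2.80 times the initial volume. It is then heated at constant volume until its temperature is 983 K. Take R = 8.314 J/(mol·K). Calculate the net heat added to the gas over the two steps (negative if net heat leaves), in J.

T₁ = P₁V₁/(nR) = 184×47.6/(2.71×8.314) = 389 K.
Step 1 — Isothermal: T stays 389 K; PV = const ⇒ V₂ = 133 L, P₂ = 65.7 kPa.
ΔU = 0 (ideal gas, T constant).
W = nRT ln(V₂/V₁) = 2.71×8.314×389×ln(2.80) = 9020 J.
Q = ΔU + W = 9020 J.
State after step 1: P = 65.7 kPa, V = 133 L, T = 389 K.
Step 2 — Isochoric: V stays 133 L; P/T = const ⇒ T₂ = 983 K, P₂ = 166 kPa.
W = 0 (no volume change).
ΔU = nCvΔT = 2.71×27.7×(983−389) = 44600 J.
Q = ΔU = 44600 J.
Net over both steps: W = 9020 J, Q = 53600 J, ΔU = 44600 J.

53600 J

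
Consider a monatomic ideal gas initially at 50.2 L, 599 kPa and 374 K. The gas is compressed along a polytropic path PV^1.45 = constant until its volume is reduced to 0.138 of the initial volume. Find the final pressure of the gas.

10600 kPa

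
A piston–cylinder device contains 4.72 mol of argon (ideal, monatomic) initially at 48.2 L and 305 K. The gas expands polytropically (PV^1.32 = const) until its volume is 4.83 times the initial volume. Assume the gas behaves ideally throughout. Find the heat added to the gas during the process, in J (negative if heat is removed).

7700 J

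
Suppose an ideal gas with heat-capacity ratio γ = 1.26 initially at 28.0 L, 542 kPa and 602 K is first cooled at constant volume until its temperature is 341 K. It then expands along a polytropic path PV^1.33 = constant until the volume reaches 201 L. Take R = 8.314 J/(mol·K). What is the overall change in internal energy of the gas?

-41100 J

n = P₁V₁/(RT₁) = 542×28.0/(8.314×602) = 3.03 mol.
Step 1 — Isochoric: V stays 28.0 L; P/T = const ⇒ T₂ = 341 K, P₂ = 307 kPa.
W = 0 (no volume change).
ΔU = nCvΔT = 3.03×32.0×(341−602) = -25300 J.
Q = ΔU = -25300 J.
State after step 1: P = 307 kPa, V = 28.0 L, T = 341 K.
Step 2 — Polytropic n=1.33: T₂ = T₁(V₁/V₂)^(n−1) = 341×(0.139)^0.33 = 178 K; P₂ = P₁(V₁/V₂)^n = 22.3 kPa.
W = (P₁V₁−P₂V₂)/(n−1) = (307×28.0−22.3×201)/0.33 = 12500 J.
ΔU = nCvΔT = 3.03×32.0×(178−341) = -15800 J.
Q = ΔU + W = -3350 J.
Net over both steps: W = 12500 J, Q = -28700 J, ΔU = -41100 J.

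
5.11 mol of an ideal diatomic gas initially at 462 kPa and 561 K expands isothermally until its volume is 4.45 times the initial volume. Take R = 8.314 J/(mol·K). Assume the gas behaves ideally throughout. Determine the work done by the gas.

35600 J

V₁ = nRT₁/P₁ = 5.11×8.314×561/462 = 51.6 L.
Isothermal: T stays 561 K; PV = const ⇒ V₂ = 230 L, P₂ = 104 kPa.
W = nRT ln(V₂/V₁) = 5.11×8.314×561×ln(4.45) = 35600 J.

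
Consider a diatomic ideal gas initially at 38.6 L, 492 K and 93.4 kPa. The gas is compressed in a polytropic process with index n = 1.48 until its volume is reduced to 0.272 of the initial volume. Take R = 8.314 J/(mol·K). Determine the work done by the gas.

-6520 J

n = P₁V₁/(RT₁) = 93.4×38.6/(8.314×492) = 0.881 mol.
Polytropic n=1.48: T₂ = T₁(V₁/V₂)^(n−1) = 492×(3.68)^0.48 = 919 K; P₂ = P₁(V₁/V₂)^n = 641 kPa.
W = (P₁V₁−P₂V₂)/(n−1) = (93.4×38.6−641×10.5)/0.48 = -6520 J.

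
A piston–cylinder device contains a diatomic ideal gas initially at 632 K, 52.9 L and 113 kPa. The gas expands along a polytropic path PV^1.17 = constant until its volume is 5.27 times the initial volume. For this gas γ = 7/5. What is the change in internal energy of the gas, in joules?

-3680 J

n = P₁V₁/(RT₁) = 113×52.9/(8.314×632) = 1.14 mol.
Polytropic n=1.17: T₂ = T₁(V₁/V₂)^(n−1) = 632×(0.190)^0.17 = 476 K; P₂ = P₁(V₁/V₂)^n = 16.2 kPa.
For an ideal gas ΔU = nCvΔT with Cv = (5/2)R = 20.8 J/(mol·K).
ΔU = 1.14×20.8×(476−632) = -3680 J.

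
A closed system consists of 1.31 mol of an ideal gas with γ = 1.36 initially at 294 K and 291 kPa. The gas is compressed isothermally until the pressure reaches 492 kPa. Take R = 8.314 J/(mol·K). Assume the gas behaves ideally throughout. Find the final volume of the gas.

6.51 L

V₁ = nRT₁/P₁ = 1.31×8.314×294/291 = 11.0 L.
Isothermal: T stays 294 K; PV = const ⇒ V₂ = 6.51 L, P₂ = 492 kPa.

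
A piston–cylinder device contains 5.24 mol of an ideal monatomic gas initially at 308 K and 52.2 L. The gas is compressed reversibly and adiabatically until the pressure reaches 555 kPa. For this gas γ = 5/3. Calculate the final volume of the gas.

32.9 L

P₁ = nRT₁/V₁ = 5.24×8.314×308/52.2 = 257 kPa.
Adiabatic: T₂/T₁ = (P₂/P₁)^((γ−1)/γ) ⇒ T₂ = 308×(2.16)^0.400 = 419 K; V₂ = 32.9 L.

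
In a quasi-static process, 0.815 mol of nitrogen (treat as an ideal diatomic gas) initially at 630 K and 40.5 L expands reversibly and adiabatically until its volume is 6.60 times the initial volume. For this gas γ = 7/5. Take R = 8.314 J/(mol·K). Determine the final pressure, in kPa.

P₁ = nRT₁/V₁ = 0.815×8.314×630/40.5 = 105 kPa.
Adiabatic: TV^(γ−1) = const ⇒ T₂ = 630×(0.152)^0.400 = 296 K; PV^γ = const ⇒ P₂ = 7.51 kPa.

7.51 kPa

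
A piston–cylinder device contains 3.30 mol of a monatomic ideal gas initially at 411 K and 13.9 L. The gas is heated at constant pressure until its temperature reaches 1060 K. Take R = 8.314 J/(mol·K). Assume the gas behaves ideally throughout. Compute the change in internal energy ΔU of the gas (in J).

26700 J

P₁ = nRT₁/V₁ = 3.30×8.314×411/13.9 = 811 kPa.
Isobaric: P stays 811 kPa; V/T = const ⇒ T₂ = 1060 K, V₂ = 35.8 L.
For an ideal gas ΔU = nCvΔT with Cv = (3/2)R = 12.5 J/(mol·K).
ΔU = 3.30×12.5×(1060−411) = 26700 J.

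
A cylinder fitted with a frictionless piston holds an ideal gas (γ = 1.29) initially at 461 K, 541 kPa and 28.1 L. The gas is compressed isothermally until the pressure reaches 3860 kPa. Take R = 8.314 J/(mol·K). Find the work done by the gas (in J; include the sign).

-29900 J

n = P₁V₁/(RT₁) = 541×28.1/(8.314×461) = 3.97 mol.
Isothermal: T stays 461 K; PV = const ⇒ V₂ = 3.94 L, P₂ = 3860 kPa.
W = nRT ln(V₂/V₁) = 3.97×8.314×461×ln(0.140) = -29900 J.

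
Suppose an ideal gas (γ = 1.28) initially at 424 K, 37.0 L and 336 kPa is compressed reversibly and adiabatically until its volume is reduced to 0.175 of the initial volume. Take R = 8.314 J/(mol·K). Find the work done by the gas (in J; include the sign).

-27900 J

n = P₁V₁/(RT₁) = 336×37.0/(8.314×424) = 3.53 mol.
Adiabatic: TV^(γ−1) = const ⇒ T₂ = 424×(5.71)^0.280 = 691 K; PV^γ = const ⇒ P₂ = 3130 kPa.
ΔU = nCvΔT = 3.53×29.7×(691−424) = 27900 J.
Q = 0 for an adiabatic process, so W = −ΔU = -27900 J.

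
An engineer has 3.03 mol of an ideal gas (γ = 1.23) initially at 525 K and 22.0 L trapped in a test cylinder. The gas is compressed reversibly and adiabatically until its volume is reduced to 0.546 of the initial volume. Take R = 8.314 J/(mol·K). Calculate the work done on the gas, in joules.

8590 J

P₁ = nRT₁/V₁ = 3.03×8.314×525/22.0 = 601 kPa.
Adiabatic: TV^(γ−1) = const ⇒ T₂ = 525×(1.83)^0.230 = 603 K; PV^γ = const ⇒ P₂ = 1270 kPa.
ΔU = nCvΔT = 3.03×36.1×(603−525) = 8590 J.
Q = 0 for an adiabatic process, so W = −ΔU = -8590 J.
Work done on the gas = −W_by = 8590 J.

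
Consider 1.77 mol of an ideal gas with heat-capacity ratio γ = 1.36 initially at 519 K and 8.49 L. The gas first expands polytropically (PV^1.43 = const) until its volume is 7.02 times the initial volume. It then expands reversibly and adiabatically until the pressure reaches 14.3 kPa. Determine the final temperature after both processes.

157 K

P₁ = nRT₁/V₁ = 1.77×8.314×519/8.49 = 900 kPa.
Step 1 — Polytropic n=1.43: T₂ = T₁(V₁/V₂)^(n−1) = 519×(0.142)^0.43 = 225 K; P₂ = P₁(V₁/V₂)^n = 55.4 kPa.
W = (P₁V₁−P₂V₂)/(n−1) = (900×8.49−55.4×59.6)/0.43 = 10100 J.
ΔU = nCvΔT = 1.77×23.1×(225−519) = -12000 J.
Q = ΔU + W = -1960 J.
State after step 1: P = 55.4 kPa, V = 59.6 L, T = 225 K.
Step 2 — Adiabatic: T₂/T₁ = (P₂/P₁)^((γ−1)/γ) ⇒ T₂ = 225×(0.258)^0.265 = 157 K; V₂ = 161 L.
ΔU = nCvΔT = 1.77×23.1×(157−225) = -2770 J.
Q = 0 for an adiabatic process, so W = −ΔU = 2770 J.
Net over both steps: W = 12800 J, Q = -1960 J, ΔU = -14800 J.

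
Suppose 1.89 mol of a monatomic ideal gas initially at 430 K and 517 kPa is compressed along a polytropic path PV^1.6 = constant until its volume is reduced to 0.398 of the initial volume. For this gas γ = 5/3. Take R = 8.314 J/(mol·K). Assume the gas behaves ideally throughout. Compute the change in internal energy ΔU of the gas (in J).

V₁ = nRT₁/P₁ = 1.89×8.314×430/517 = 13.1 L.
Polytropic n=1.6: T₂ = T₁(V₁/V₂)^(n−1) = 430×(2.51)^0.60 = 747 K; P₂ = P₁(V₁/V₂)^n = 2260 kPa.
For an ideal gas ΔU = nCvΔT with Cv = (3/2)R = 12.5 J/(mol·K).
ΔU = 1.89×12.5×(747−430) = 7480 J.

7480 J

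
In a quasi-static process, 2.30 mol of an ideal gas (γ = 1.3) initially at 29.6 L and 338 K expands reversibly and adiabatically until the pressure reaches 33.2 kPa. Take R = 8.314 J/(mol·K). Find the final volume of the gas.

P₁ = nRT₁/V₁ = 2.30×8.314×338/29.6 = 218 kPa.
Adiabatic: T₂/T₁ = (P₂/P₁)^((γ−1)/γ) ⇒ T₂ = 338×(0.152)^0.231 = 219 K; V₂ = 126 L.

126 L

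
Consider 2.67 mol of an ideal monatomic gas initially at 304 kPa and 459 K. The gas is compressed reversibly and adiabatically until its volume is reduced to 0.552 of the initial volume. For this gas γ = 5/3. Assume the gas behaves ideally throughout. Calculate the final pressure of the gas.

V₁ = nRT₁/P₁ = 2.67×8.314×459/304 = 33.5 L.
Adiabatic: TV^(γ−1) = const ⇒ T₂ = 459×(1.81)^0.667 = 682 K; PV^γ = const ⇒ P₂ = 818 kPa.

818 kPa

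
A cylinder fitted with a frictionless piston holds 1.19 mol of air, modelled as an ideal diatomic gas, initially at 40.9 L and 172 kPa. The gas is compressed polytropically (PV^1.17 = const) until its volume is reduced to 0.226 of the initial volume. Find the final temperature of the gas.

T₁ = P₁V₁/(nR) = 172×40.9/(1.19×8.314) = 711 K.
Polytropic n=1.17: T₂ = T₁(V₁/V₂)^(n−1) = 711×(4.42)^0.17 = 916 K; P₂ = P₁(V₁/V₂)^n = 980 kPa.

916 K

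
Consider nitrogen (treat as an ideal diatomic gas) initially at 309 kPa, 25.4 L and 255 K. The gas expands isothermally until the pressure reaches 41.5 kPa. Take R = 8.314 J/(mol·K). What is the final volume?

Isothermal: T stays 255 K; PV = const ⇒ V₂ = 189 L, P₂ = 41.5 kPa.

189 L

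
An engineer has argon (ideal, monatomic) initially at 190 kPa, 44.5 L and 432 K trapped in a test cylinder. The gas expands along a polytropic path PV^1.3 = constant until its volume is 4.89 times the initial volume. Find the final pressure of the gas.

24.1 kPa

Polytropic n=1.3: T₂ = T₁(V₁/V₂)^(n−1) = 432×(0.204)^0.30 = 268 K; P₂ = P₁(V₁/V₂)^n = 24.1 kPa.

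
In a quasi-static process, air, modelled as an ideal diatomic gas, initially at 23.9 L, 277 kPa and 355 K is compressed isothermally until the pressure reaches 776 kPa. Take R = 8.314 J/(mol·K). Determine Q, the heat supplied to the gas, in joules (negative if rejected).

-6820 J

n = P₁V₁/(RT₁) = 277×23.9/(8.314×355) = 2.24 mol.
Isothermal: T stays 355 K; PV = const ⇒ V₂ = 8.53 L, P₂ = 776 kPa.
ΔU = 0 (ideal gas, T constant).
W = nRT ln(V₂/V₁) = 2.24×8.314×355×ln(0.357) = -6820 J.
Q = ΔU + W = -6820 J.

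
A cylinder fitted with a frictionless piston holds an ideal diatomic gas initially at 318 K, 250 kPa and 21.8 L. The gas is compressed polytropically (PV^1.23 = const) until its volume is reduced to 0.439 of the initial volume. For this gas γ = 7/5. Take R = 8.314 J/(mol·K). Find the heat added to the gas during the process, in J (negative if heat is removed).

n = P₁V₁/(RT₁) = 250×21.8/(8.314×318) = 2.06 mol.
Polytropic n=1.23: T₂ = T₁(V₁/V₂)^(n−1) = 318×(2.28)^0.23 = 384 K; P₂ = P₁(V₁/V₂)^n = 688 kPa.
W = (P₁V₁−P₂V₂)/(n−1) = (250×21.8−688×9.57)/0.23 = -4940 J.
ΔU = nCvΔT = 2.06×20.8×(384−318) = 2840 J.
Q = ΔU + W = -2100 J.

-2100 J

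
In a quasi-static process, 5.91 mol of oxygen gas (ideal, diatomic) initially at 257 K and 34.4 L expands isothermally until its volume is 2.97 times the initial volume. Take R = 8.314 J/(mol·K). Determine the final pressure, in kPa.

P₁ = nRT₁/V₁ = 5.91×8.314×257/34.4 = 367 kPa.
Isothermal: T stays 257 K; PV = const ⇒ V₂ = 102 L, P₂ = 124 kPa.

124 kPa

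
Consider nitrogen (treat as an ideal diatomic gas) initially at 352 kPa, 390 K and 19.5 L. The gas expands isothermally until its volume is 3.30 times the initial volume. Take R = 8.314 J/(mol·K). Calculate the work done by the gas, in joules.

n = P₁V₁/(RT₁) = 352×19.5/(8.314×390) = 2.12 mol.
Isothermal: T stays 390 K; PV = const ⇒ V₂ = 64.3 L, P₂ = 107 kPa.
W = nRT ln(V₂/V₁) = 2.12×8.314×390×ln(3.30) = 8200 J.

8200 J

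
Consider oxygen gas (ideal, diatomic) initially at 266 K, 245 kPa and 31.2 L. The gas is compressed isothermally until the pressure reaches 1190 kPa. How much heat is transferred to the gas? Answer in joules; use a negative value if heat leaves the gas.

n = P₁V₁/(RT₁) = 245×31.2/(8.314×266) = 3.46 mol.
Isothermal: T stays 266 K; PV = const ⇒ V₂ = 6.42 L, P₂ = 1190 kPa.
ΔU = 0 (ideal gas, T constant).
W = nRT ln(V₂/V₁) = 3.46×8.314×266×ln(0.206) = -12100 J.
Q = ΔU + W = -12100 J.

-12100 J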